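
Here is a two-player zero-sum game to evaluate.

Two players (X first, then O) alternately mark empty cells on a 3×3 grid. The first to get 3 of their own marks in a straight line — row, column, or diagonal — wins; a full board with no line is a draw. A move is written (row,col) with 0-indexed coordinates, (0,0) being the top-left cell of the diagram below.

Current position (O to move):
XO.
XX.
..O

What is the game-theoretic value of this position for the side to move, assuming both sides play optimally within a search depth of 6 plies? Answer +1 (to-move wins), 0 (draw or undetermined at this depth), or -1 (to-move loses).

[XO./XX./..O] O move#1: (0,2):-1/XOO/XX./..O*, (1,2):-1/XO./XXO/..O, (2,0):-1/XO./XX./O.O, (2,1):-1/XO./XX./.OO
[XOO/XX./..O] X move#2: (1,2):+1/XOO/XXX/..O*, (2,0):+1/XOO/XX./X.O, (2,1):-1/XOO/XX./.XO
[XOO/XXX/..O] end (terminal -1, O#3); searched XO./XX./..O to 6

value(XO./XX./..O, O) = -1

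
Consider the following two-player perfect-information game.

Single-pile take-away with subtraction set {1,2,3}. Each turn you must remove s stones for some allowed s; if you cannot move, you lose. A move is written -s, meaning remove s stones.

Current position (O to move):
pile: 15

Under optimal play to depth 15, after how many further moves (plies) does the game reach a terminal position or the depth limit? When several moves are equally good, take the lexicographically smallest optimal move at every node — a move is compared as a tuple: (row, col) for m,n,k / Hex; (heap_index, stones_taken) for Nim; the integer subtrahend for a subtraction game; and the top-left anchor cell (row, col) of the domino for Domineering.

PV length from [15]: 7 plies

ply 1, O at 15 | -1=-1→14; -2=-1→13; -3=+1→12*
ply 2, X at 12 | -1=-1→11*; -2=-1→10; -3=-1→9
ply 3, O at 11 | -1=-1→10; -2=-1→9; -3=+1→8*
ply 4, X at 8 | -1=-1→7*; -2=-1→6; -3=-1→5
ply 5, O at 7 | -1=-1→6; -2=-1→5; -3=+1→4*
ply 6, X at 4 | -1=-1→3*; -2=-1→2; -3=-1→1
ply 7, O at 3 | -1=-1→2; -2=-1→1; -3=+1→0*
ply 8: 0 is terminal -1 (X); from 15 depth 15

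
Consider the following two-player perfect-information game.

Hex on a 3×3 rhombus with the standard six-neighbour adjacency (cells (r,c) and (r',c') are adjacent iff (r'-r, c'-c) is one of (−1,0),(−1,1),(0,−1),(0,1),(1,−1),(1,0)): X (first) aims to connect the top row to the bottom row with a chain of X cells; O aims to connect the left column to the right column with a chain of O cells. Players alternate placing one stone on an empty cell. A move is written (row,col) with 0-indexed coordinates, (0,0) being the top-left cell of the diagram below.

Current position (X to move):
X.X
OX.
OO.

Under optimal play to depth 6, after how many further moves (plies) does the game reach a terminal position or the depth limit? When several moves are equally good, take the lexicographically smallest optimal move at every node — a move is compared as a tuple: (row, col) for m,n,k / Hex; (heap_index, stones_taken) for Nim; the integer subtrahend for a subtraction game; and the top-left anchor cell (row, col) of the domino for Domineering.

PV length from [X.X/OX./OO.]: 2 plies

p1 X@[X.X/OX./OO.]: (0,1)[XXX/OX./OO.]-1* (1,2)[X.X/OXX/OO.]-1 (2,2)[X.X/OX./OOX]-1
p2 O@[XXX/OX./OO.]: (1,2)[XXX/OXO/OO.]+1* (2,2)[XXX/OX./OOO]+1
p3 X@[XXX/OXO/OO.] terminal -1; root [X.X/OX./OO.] d6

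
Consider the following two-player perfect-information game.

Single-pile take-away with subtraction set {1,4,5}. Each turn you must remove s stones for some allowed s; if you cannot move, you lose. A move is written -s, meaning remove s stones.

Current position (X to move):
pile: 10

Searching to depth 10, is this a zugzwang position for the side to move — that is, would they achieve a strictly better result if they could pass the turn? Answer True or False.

zugzwang(10, X) = True

[10] X move#1: -1:-1/9*, -4:-1/6, -5:-1/5
[9] O move#2: -1:+1/8*, -4:-1/5, -5:-1/4
[8] X move#3: -1:-1/7*, -4:-1/4, -5:-1/3
[7] O move#4: -1:-1/6, -4:-1/3, -5:+1/2*
[2] X move#5: -1:-1/1*
[1] O move#6: -1:+1/0*
[0] end (terminal -1, X#7); searched 10 to 10
pass branch (O moves first from the same position):
  | [10] O move#1: -1:-1/9*, -4:-1/6, -5:-1/5
  | [9] X move#2: -1:+1/8*, -4:-1/5, -5:-1/4
  | [8] O move#3: -1:-1/7*, -4:-1/4, -5:-1/3
  | [7] X move#4: -1:-1/6, -4:-1/3, -5:+1/2*
  | [2] O move#5: -1:-1/1*
  | [1] X move#6: -1:+1/0*
  | [0] end (terminal -1, O#7); searched 10 to 10
X moving scores -1; X passing scores +1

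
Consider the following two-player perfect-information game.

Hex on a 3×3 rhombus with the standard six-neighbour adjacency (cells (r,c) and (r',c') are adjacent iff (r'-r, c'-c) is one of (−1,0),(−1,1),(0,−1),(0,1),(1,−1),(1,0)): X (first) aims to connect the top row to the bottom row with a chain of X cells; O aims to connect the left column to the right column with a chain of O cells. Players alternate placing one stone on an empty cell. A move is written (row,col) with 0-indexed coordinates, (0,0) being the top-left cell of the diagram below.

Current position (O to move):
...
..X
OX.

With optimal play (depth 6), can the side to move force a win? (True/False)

O winning at [.../..X/OX.]: True

ply 1, O at .../..X/OX. | (0,0)=-1→O../..X/OX.; (0,1)=-1→.O./..X/OX.; (0,2)=+1→..O/..X/OX.*; (1,0)=-1→.../O.X/OX.; (1,1)=-1→.../.OX/OX.; (2,2)=-1→.../..X/OXO
ply 2, X at ..O/..X/OX. | (0,0)=-1→X.O/..X/OX.*; (0,1)=-1→.XO/..X/OX.; (1,0)=-1→..O/X.X/OX.; (1,1)=-1→..O/.XX/OX.; (2,2)=-1→..O/..X/OXX
ply 3, O at X.O/..X/OX. | (0,1)=+1→XOO/..X/OX.*; (1,0)=+1→X.O/O.X/OX.; (1,1)=+1→X.O/.OX/OX.; (2,2)=-1→X.O/..X/OXO
ply 4, X at XOO/..X/OX. | (1,0)=-1→XOO/X.X/OX.*; (1,1)=-1→XOO/.XX/OX.; (2,2)=-1→XOO/..X/OXX
ply 5, O at XOO/X.X/OX. | (1,1)=+1→XOO/XOX/OX.*; (2,2)=-1→XOO/X.X/OXO
ply 6: XOO/XOX/OX. is terminal -1 (X); from .../..X/OX. depth 6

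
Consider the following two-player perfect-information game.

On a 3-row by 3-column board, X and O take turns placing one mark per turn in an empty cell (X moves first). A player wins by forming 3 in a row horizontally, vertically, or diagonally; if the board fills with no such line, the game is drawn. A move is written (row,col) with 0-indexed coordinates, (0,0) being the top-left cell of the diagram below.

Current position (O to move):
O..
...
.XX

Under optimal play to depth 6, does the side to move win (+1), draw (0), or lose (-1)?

p1 O@[O../.../.XX]: (0,1)[OO./.../.XX]-1 (0,2)[O.O/.../.XX]-1 (1,0)[O../O../.XX]-1 (1,1)[O../.O./.XX]-1 (1,2)[O../..O/.XX]-1 (2,0)[O../.../OXX]+1*
p2 X@[O../.../OXX]: (0,1)[OX./.../OXX]-1* (0,2)[O.X/.../OXX]-1 (1,0)[O../X../OXX]-1 (1,1)[O../.X./OXX]-1 (1,2)[O../..X/OXX]-1
p3 O@[OX./.../OXX]: (0,2)[OXO/.../OXX]-1 (1,0)[OX./O../OXX]+1* (1,1)[OX./.O./OXX]+1 (1,2)[OX./..O/OXX]-1
p4 X@[OX./O../OXX] terminal -1; root [O../.../.XX] d6

value(O../.../.XX, O) = +1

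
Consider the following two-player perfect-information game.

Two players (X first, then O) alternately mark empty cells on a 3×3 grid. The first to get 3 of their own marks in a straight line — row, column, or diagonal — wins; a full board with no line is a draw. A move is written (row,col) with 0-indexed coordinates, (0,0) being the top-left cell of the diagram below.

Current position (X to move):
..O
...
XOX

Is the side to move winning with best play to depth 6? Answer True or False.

X winning at [..O/.../XOX]: True

[..O/.../XOX] X move#1: (0,0):+1/X.O/.../XOX*, (0,1):+0/.XO/.../XOX, (1,0):+0/..O/X../XOX, (1,1):+0/..O/.X./XOX, (1,2):-1/..O/..X/XOX
[X.O/.../XOX] O move#2: (0,1):-1/XOO/.../XOX*, (1,0):-1/X.O/O../XOX, (1,1):-1/X.O/.O./XOX, (1,2):-1/X.O/..O/XOX
[XOO/.../XOX] X move#3: (1,0):+1/XOO/X../XOX*, (1,1):+1/XOO/.X./XOX, (1,2):-1/XOO/..X/XOX
[XOO/X../XOX] end (terminal -1, O#4); searched ..O/.../XOX to 6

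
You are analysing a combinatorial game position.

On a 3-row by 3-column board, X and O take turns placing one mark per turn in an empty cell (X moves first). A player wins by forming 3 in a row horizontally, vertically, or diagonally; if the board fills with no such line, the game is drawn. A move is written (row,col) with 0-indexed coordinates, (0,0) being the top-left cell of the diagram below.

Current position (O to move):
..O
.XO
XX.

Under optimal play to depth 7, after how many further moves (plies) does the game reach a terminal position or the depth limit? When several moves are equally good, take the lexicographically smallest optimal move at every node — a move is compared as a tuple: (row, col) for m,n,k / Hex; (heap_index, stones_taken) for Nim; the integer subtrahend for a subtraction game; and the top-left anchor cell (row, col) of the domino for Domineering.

PV length from [..O/.XO/XX.]: 1 ply

p1 O@[..O/.XO/XX.]: (0,0)[O.O/.XO/XX.]-1 (0,1)[.OO/.XO/XX.]-1 (1,0)[..O/OXO/XX.]-1 (2,2)[..O/.XO/XXO]+1*
p2 X@[..O/.XO/XXO] terminal -1; root [..O/.XO/XX.] d7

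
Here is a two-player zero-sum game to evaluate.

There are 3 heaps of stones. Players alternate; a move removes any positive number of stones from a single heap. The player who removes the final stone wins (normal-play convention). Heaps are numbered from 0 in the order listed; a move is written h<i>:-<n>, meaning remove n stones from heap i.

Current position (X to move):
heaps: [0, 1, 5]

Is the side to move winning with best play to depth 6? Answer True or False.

[(0,1,5)] X move#1: h1:-1:-1/(0,0,5), h2:-1:-1/(0,1,4), h2:-2:-1/(0,1,3), h2:-3:-1/(0,1,2), h2:-4:+1/(0,1,1)*, h2:-5:-1/(0,1,0)
[(0,1,1)] O move#2: h1:-1:-1/(0,0,1)*, h2:-1:-1/(0,1,0)
[(0,0,1)] X move#3: h2:-1:+1/(0,0,0)*
[(0,0,0)] end (terminal -1, O#4); searched (0,1,5) to 6

X winning at [(0,1,5)]: True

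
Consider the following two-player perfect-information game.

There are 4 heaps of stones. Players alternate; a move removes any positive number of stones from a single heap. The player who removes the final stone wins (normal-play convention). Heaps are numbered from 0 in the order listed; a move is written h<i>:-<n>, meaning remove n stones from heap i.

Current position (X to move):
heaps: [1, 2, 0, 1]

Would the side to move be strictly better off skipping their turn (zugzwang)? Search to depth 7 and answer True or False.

ply 1, X at (1,2,0,1) | h0:-1=-1→(0,2,0,1); h1:-1=-1→(1,1,0,1); h1:-2=+1→(1,0,0,1)*; h3:-1=-1→(1,2,0,0)
ply 2, O at (1,0,0,1) | h0:-1=-1→(0,0,0,1)*; h3:-1=-1→(1,0,0,0)
ply 3, X at (0,0,0,1) | h3:-1=+1→(0,0,0,0)*
ply 4: (0,0,0,0) is terminal -1 (O); from (1,2,0,1) depth 7
suppose X passes — search the same position with O to move:
pass> ply 1, O at (1,2,0,1) | h0:-1=-1→(0,2,0,1); h1:-1=-1→(1,1,0,1); h1:-2=+1→(1,0,0,1)*; h3:-1=-1→(1,2,0,0)
pass> ply 2, X at (1,0,0,1) | h0:-1=-1→(0,0,0,1)*; h3:-1=-1→(1,0,0,0)
pass> ply 3, O at (0,0,0,1) | h3:-1=+1→(0,0,0,0)*
pass> ply 4: (0,0,0,0) is terminal -1 (X); from (1,2,0,1) depth 7
for X: play +1, pass -1

zugzwang((1,2,0,1), X) = False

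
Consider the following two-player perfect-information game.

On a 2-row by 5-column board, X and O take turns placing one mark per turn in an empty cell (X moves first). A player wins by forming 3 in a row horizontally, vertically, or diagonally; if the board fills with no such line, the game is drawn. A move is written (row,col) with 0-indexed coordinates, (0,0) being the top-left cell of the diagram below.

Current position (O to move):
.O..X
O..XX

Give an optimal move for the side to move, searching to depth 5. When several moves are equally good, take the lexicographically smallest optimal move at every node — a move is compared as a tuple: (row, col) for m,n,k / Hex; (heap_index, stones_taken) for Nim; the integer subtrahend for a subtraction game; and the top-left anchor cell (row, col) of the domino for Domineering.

[.O..X/O..XX] O move#1: (0,0):-1/OO..X/O..XX, (0,2):-1/.OO.X/O..XX, (0,3):-1/.O.OX/O..XX, (1,1):-1/.O..X/OO.XX, (1,2):+1/.O..X/O.OXX*
[.O..X/O.OXX] X move#2: (0,0):-1/XO..X/O.OXX*, (0,2):-1/.OX.X/O.OXX, (0,3):-1/.O.XX/O.OXX, (1,1):-1/.O..X/OXOXX
[XO..X/O.OXX] O move#3: (0,2):+1/XOO.X/O.OXX*, (0,3):+1/XO.OX/O.OXX, (1,1):+1/XO..X/OOOXX
[XOO.X/O.OXX] X move#4: (0,3):-1/XOOXX/O.OXX*, (1,1):-1/XOO.X/OXOXX
[XOOXX/O.OXX] O move#5: (1,1):+1/XOOXX/OOOXX*
[XOOXX/OOOXX] end (terminal -1, X#6); searched .O..X/O..XX to 5

O's best at [.O..X/O..XX]: (1,2)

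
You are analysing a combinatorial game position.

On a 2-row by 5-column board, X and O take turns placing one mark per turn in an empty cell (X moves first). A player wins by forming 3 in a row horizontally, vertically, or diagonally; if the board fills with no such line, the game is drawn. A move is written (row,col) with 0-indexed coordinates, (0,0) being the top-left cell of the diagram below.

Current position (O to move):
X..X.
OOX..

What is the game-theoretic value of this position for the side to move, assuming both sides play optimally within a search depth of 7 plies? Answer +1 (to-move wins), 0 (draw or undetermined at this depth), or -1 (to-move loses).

p1 O@[X..X./OOX..]: (0,1)[XO.X./OOX..]+0* (0,2)[X.OX./OOX..]+0 (0,4)[X..XO/OOX..]+0 (1,3)[X..X./OOXO.]-1 (1,4)[X..X./OOX.O]-1
p2 X@[XO.X./OOX..]: (0,2)[XOXX./OOX..]+0* (0,4)[XO.XX/OOX..]+0 (1,3)[XO.X./OOXX.]+0 (1,4)[XO.X./OOX.X]+0
p3 O@[XOXX./OOX..]: (0,4)[XOXXO/OOX..]+0* (1,3)[XOXX./OOXO.]-1 (1,4)[XOXX./OOX.O]-1
p4 X@[XOXXO/OOX..]: (1,3)[XOXXO/OOXX.]+0* (1,4)[XOXXO/OOX.X]+0
p5 O@[XOXXO/OOXX.]: (1,4)[XOXXO/OOXXO]+0*
p6 X@[XOXXO/OOXXO] terminal +0; root [X..X./OOX..] d7

value(X..X./OOX.., O) = 0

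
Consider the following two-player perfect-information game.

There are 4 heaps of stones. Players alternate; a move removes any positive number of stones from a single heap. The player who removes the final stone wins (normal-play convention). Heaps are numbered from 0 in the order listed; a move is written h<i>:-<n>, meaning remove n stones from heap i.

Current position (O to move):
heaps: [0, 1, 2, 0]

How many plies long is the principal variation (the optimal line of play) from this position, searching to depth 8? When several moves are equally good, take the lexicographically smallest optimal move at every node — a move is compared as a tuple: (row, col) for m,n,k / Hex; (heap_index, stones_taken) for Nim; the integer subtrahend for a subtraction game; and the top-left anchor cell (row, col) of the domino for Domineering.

ply 1, O at (0,1,2,0) | h1:-1=-1→(0,0,2,0); h2:-1=+1→(0,1,1,0)*; h2:-2=-1→(0,1,0,0)
ply 2, X at (0,1,1,0) | h1:-1=-1→(0,0,1,0)*; h2:-1=-1→(0,1,0,0)
ply 3, O at (0,0,1,0) | h2:-1=+1→(0,0,0,0)*
ply 4: (0,0,0,0) is terminal -1 (X); from (0,1,2,0) depth 8

PV length from [(0,1,2,0)]: 3 plies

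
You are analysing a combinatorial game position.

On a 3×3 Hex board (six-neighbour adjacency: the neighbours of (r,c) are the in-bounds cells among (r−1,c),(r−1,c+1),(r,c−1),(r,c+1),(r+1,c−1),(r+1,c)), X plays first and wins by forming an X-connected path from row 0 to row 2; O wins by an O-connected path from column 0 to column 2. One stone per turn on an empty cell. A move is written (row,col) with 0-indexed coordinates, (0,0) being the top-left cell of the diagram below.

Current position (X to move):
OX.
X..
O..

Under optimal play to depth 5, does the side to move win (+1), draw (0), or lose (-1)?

value(OX./X../O.., X) = +1

p1 X@[OX./X../O..]: (0,2)[OXX/X../O..]-1 (1,1)[OX./XX./O..]-1 (1,2)[OX./X.X/O..]+1* (2,1)[OX./X../OX.]-1 (2,2)[OX./X../O.X]-1
p2 O@[OX./X.X/O..]: (0,2)[OXO/X.X/O..]-1* (1,1)[OX./XOX/O..]-1 (2,1)[OX./X.X/OO.]-1 (2,2)[OX./X.X/O.O]-1
p3 X@[OXO/X.X/O..]: (1,1)[OXO/XXX/O..]+1* (2,1)[OXO/X.X/OX.]-1 (2,2)[OXO/X.X/O.X]-1
p4 O@[OXO/XXX/O..]: (2,1)[OXO/XXX/OO.]-1* (2,2)[OXO/XXX/O.O]-1
p5 X@[OXO/XXX/OO.]: (2,2)[OXO/XXX/OOX]+1*
p6 O@[OXO/XXX/OOX] terminal -1; root [OX./X../O..] d5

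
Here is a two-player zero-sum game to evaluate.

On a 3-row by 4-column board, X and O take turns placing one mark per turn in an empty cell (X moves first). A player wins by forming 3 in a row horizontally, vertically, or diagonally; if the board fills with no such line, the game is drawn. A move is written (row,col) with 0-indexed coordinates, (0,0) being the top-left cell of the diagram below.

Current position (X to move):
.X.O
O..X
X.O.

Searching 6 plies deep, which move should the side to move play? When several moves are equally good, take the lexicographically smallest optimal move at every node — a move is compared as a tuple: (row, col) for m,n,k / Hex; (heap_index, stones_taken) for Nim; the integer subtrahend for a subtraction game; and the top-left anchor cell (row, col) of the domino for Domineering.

X's best at [.X.O/O..X/X.O.]: (0,0)

p1 X@[.X.O/O..X/X.O.]: (0,0)[XX.O/O..X/X.O.]+1* (0,2)[.XXO/O..X/X.O.]+1 (1,1)[.X.O/OX.X/X.O.]+1 (1,2)[.X.O/O.XX/X.O.]+1 (2,1)[.X.O/O..X/XXO.]-1 (2,3)[.X.O/O..X/X.OX]-1
p2 O@[XX.O/O..X/X.O.]: (0,2)[XXOO/O..X/X.O.]-1* (1,1)[XX.O/OO.X/X.O.]-1 (1,2)[XX.O/O.OX/X.O.]-1 (2,1)[XX.O/O..X/XOO.]-1 (2,3)[XX.O/O..X/X.OO]-1
p3 X@[XXOO/O..X/X.O.]: (1,1)[XXOO/OX.X/X.O.]-1 (1,2)[XXOO/O.XX/X.O.]+1* (2,1)[XXOO/O..X/XXO.]-1 (2,3)[XXOO/O..X/X.OX]-1
p4 O@[XXOO/O.XX/X.O.]: (1,1)[XXOO/OOXX/X.O.]-1* (2,1)[XXOO/O.XX/XOO.]-1 (2,3)[XXOO/O.XX/X.OO]-1
p5 X@[XXOO/OOXX/X.O.]: (2,1)[XXOO/OOXX/XXO.]+0 (2,3)[XXOO/OOXX/X.OX]+1*
p6 O@[XXOO/OOXX/X.OX] terminal -1; root [.X.O/O..X/X.O.] d6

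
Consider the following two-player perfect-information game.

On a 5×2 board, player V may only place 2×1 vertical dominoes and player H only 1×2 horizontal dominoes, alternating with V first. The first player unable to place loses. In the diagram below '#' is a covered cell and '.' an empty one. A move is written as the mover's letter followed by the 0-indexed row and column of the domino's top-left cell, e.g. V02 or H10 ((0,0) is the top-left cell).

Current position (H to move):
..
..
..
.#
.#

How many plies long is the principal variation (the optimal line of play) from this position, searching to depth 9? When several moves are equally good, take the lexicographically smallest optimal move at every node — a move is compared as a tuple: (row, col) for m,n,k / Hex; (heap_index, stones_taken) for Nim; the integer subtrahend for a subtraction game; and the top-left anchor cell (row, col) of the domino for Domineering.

[../../../.#/.#] H move#1: H00:-1/##/../../.#/.#, H10:+1/../##/../.#/.#*, H20:-1/../../##/.#/.#
[../##/../.#/.#] V move#2: V20:-1/../##/#./##/.#*, V30:-1/../##/../##/##
[../##/#./##/.#] H move#3: H00:+1/##/##/#./##/.#*
[##/##/#./##/.#] end (terminal -1, V#4); searched ../../../.#/.# to 9

PV length from [../../../.#/.#]: 3 plies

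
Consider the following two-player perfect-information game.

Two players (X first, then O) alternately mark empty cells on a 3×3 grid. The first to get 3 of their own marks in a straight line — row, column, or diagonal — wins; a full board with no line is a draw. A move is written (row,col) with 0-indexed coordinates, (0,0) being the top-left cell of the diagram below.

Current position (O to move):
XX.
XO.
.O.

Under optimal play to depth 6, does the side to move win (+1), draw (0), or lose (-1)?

value(XX./XO./.O., O) = -1

ply 1, O at XX./XO./.O. | (0,2)=-1→XXO/XO./.O.*; (1,2)=-1→XX./XOO/.O.; (2,0)=-1→XX./XO./OO.; (2,2)=-1→XX./XO./.OO
ply 2, X at XXO/XO./.O. | (1,2)=-1→XXO/XOX/.O.; (2,0)=+1→XXO/XO./XO.*; (2,2)=-1→XXO/XO./.OX
ply 3: XXO/XO./XO. is terminal -1 (O); from XX./XO./.O. depth 6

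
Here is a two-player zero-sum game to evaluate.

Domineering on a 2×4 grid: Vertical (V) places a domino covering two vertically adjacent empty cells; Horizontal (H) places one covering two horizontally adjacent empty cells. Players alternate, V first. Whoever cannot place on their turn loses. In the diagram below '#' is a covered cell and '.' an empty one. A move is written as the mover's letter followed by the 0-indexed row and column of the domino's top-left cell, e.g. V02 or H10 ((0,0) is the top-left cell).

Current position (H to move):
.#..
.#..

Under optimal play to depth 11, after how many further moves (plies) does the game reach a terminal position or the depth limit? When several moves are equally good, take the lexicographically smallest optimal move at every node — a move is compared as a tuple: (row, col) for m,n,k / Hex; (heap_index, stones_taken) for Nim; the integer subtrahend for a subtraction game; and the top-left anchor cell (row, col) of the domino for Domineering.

PV length from [.#../.#..]: 3 plies

[.#../.#..] H move#1: H02:+1/.###/.#..*, H12:+1/.#../.###
[.###/.#..] V move#2: V00:-1/####/##..*
[####/##..] H move#3: H12:+1/####/####*
[####/####] end (terminal -1, V#4); searched .#../.#.. to 11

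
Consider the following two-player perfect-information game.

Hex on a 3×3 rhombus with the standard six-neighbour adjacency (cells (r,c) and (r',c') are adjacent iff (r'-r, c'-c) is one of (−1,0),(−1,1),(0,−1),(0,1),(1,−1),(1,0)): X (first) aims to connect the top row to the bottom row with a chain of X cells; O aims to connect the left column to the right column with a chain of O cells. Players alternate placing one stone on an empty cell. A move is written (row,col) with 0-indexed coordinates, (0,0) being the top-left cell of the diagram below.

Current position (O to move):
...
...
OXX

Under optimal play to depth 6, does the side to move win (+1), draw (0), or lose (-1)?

value(.../.../OXX, O) = +1

[.../.../OXX] O move#1: (0,0):-1/O../.../OXX, (0,1):-1/.O./.../OXX, (0,2):+1/..O/.../OXX*, (1,0):-1/.../O../OXX, (1,1):+1/.../.O./OXX, (1,2):-1/.../..O/OXX
[..O/.../OXX] X move#2: (0,0):-1/X.O/.../OXX*, (0,1):-1/.XO/.../OXX, (1,0):-1/..O/X../OXX, (1,1):-1/..O/.X./OXX, (1,2):-1/..O/..X/OXX
[X.O/.../OXX] O move#3: (0,1):+1/XOO/.../OXX*, (1,0):+1/X.O/O../OXX, (1,1):+1/X.O/.O./OXX, (1,2):-1/X.O/..O/OXX
[XOO/.../OXX] X move#4: (1,0):-1/XOO/X../OXX*, (1,1):-1/XOO/.X./OXX, (1,2):-1/XOO/..X/OXX
[XOO/X../OXX] O move#5: (1,1):+1/XOO/XO./OXX*, (1,2):-1/XOO/X.O/OXX
[XOO/XO./OXX] end (terminal -1, X#6); searched .../.../OXX to 6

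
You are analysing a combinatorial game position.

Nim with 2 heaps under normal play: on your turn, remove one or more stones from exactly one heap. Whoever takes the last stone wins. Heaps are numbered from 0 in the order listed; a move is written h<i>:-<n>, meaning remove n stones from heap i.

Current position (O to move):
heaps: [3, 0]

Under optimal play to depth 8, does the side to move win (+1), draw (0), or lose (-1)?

value((3,0), O) = +1

ply 1, O at (3,0) | h0:-1=-1→(2,0); h0:-2=-1→(1,0); h0:-3=+1→(0,0)*
ply 2: (0,0) is terminal -1 (X); from (3,0) depth 8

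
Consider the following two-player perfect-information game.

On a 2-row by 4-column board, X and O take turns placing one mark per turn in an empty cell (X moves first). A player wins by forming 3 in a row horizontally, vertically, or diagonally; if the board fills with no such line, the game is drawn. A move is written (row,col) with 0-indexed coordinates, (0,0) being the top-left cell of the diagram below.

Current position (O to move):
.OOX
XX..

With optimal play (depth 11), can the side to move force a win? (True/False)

[.OOX/XX..] O move#1: (0,0):+1/OOOX/XX..*, (1,2):+0/.OOX/XXO., (1,3):-1/.OOX/XX.O
[OOOX/XX..] end (terminal -1, X#2); searched .OOX/XX.. to 11

O winning at [.OOX/XX..]: True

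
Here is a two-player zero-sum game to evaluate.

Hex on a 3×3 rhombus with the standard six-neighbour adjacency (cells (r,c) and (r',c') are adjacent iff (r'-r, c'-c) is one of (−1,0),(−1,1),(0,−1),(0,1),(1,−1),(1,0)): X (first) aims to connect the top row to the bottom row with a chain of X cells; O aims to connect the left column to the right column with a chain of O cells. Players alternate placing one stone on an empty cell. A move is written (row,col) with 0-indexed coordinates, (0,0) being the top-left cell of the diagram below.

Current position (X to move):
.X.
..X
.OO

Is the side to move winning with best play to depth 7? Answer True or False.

X winning at [.X./..X/.OO]: True

[.X./..X/.OO] X move#1: (0,0):-1/XX./..X/.OO, (0,2):-1/.XX/..X/.OO, (1,0):-1/.X./X.X/.OO, (1,1):-1/.X./.XX/.OO, (2,0):+1/.X./..X/XOO*
[.X./..X/XOO] O move#2: (0,0):-1/OX./..X/XOO*, (0,2):-1/.XO/..X/XOO, (1,0):-1/.X./O.X/XOO, (1,1):-1/.X./.OX/XOO
[OX./..X/XOO] X move#3: (0,2):+1/OXX/..X/XOO*, (1,0):+1/OX./X.X/XOO, (1,1):+1/OX./.XX/XOO
[OXX/..X/XOO] O move#4: (1,0):-1/OXX/O.X/XOO*, (1,1):-1/OXX/.OX/XOO
[OXX/O.X/XOO] X move#5: (1,1):+1/OXX/OXX/XOO*
[OXX/OXX/XOO] end (terminal -1, O#6); searched .X./..X/.OO to 7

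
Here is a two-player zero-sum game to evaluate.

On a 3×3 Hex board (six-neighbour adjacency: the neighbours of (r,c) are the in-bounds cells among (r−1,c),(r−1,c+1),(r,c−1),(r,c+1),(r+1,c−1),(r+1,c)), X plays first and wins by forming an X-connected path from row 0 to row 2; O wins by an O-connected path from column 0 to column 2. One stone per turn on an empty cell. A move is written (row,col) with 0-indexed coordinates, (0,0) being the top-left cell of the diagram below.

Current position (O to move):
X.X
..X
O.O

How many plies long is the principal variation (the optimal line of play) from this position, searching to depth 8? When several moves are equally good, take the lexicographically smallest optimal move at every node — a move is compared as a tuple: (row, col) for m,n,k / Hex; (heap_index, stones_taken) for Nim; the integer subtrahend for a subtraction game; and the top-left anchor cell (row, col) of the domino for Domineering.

ply 1, O at X.X/..X/O.O | (0,1)=-1→XOX/..X/O.O; (1,0)=-1→X.X/O.X/O.O; (1,1)=-1→X.X/.OX/O.O; (2,1)=+1→X.X/..X/OOO*
ply 2: X.X/..X/OOO is terminal -1 (X); from X.X/..X/O.O depth 8

PV length from [X.X/..X/O.O]: 1 ply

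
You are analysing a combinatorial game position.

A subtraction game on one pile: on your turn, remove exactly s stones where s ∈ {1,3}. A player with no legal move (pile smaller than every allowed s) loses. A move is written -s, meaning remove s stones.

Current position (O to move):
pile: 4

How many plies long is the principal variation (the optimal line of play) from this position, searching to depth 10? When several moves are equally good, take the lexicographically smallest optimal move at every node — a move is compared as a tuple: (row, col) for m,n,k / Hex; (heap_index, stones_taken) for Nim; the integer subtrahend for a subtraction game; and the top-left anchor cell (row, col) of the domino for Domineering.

PV length from [4]: 4 plies

[4] O move#1: -1:-1/3*, -3:-1/1
[3] X move#2: -1:+1/2*, -3:+1/0
[2] O move#3: -1:-1/1*
[1] X move#4: -1:+1/0*
[0] end (terminal -1, O#5); searched 4 to 10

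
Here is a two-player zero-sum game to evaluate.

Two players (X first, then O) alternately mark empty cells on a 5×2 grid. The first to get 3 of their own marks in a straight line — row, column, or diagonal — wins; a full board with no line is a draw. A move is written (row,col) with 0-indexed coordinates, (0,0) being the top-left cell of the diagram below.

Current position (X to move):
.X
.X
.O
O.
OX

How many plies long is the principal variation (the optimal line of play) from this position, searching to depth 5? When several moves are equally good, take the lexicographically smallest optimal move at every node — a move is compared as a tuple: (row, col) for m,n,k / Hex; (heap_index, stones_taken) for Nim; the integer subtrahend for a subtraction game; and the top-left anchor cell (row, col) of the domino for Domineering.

PV length from [.X/.X/.O/O./OX]: 4 plies

ply 1, X at .X/.X/.O/O./OX | (0,0)=-1→XX/.X/.O/O./OX; (1,0)=-1→.X/XX/.O/O./OX; (2,0)=+0→.X/.X/XO/O./OX*; (3,1)=-1→.X/.X/.O/OX/OX
ply 2, O at .X/.X/XO/O./OX | (0,0)=+0→OX/.X/XO/O./OX*; (1,0)=+0→.X/OX/XO/O./OX; (3,1)=+0→.X/.X/XO/OO/OX
ply 3, X at OX/.X/XO/O./OX | (1,0)=+0→OX/XX/XO/O./OX*; (3,1)=+0→OX/.X/XO/OX/OX
ply 4, O at OX/XX/XO/O./OX | (3,1)=+0→OX/XX/XO/OO/OX*
ply 5: OX/XX/XO/OO/OX is terminal +0 (X); from .X/.X/.O/O./OX depth 5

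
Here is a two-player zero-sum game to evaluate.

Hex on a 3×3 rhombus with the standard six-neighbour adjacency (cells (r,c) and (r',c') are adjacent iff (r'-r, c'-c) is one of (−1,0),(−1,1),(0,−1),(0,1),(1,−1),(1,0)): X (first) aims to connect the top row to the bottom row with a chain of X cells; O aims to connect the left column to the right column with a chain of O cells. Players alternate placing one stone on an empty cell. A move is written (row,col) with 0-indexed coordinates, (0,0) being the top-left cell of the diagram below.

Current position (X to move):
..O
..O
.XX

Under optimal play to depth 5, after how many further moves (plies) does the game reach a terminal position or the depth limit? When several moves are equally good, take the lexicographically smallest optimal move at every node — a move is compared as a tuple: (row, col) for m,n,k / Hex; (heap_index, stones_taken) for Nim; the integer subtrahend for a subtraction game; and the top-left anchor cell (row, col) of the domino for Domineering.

p1 X@[..O/..O/.XX]: (0,0)[X.O/..O/.XX]-1 (0,1)[.XO/..O/.XX]-1 (1,0)[..O/X.O/.XX]+1* (1,1)[..O/.XO/.XX]-1 (2,0)[..O/..O/XXX]-1
p2 O@[..O/X.O/.XX]: (0,0)[O.O/X.O/.XX]-1* (0,1)[.OO/X.O/.XX]-1 (1,1)[..O/XOO/.XX]-1 (2,0)[..O/X.O/OXX]-1
p3 X@[O.O/X.O/.XX]: (0,1)[OXO/X.O/.XX]+1* (1,1)[O.O/XXO/.XX]-1 (2,0)[O.O/X.O/XXX]-1
p4 O@[OXO/X.O/.XX]: (1,1)[OXO/XOO/.XX]-1* (2,0)[OXO/X.O/OXX]-1
p5 X@[OXO/XOO/.XX]: (2,0)[OXO/XOO/XXX]+1*
p6 O@[OXO/XOO/XXX] terminal -1; root [..O/..O/.XX] d5

PV length from [..O/..O/.XX]: 5 plies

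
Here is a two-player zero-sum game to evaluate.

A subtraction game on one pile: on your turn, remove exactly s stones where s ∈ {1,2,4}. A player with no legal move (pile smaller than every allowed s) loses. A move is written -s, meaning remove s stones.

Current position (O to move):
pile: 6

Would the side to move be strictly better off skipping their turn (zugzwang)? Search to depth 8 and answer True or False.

[6] O move#1: -1:-1/5*, -2:-1/4, -4:-1/2
[5] X move#2: -1:-1/4, -2:+1/3*, -4:-1/1
[3] O move#3: -1:-1/2*, -2:-1/1
[2] X move#4: -1:-1/1, -2:+1/0*
[0] end (terminal -1, O#5); searched 6 to 8
pass branch (X moves first from the same position):
  | [6] X move#1: -1:-1/5*, -2:-1/4, -4:-1/2
  | [5] O move#2: -1:-1/4, -2:+1/3*, -4:-1/1
  | [3] X move#3: -1:-1/2*, -2:-1/1
  | [2] O move#4: -1:-1/1, -2:+1/0*
  | [0] end (terminal -1, X#5); searched 6 to 8
O moving scores -1; O passing scores +1

zugzwang(6, O) = True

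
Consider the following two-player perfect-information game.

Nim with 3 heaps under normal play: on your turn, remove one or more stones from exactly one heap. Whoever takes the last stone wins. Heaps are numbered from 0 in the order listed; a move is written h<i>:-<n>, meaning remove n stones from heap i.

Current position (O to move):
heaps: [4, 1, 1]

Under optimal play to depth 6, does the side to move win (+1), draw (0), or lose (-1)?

value((4,1,1), O) = +1

ply 1, O at (4,1,1) | h0:-1=-1→(3,1,1); h0:-2=-1→(2,1,1); h0:-3=-1→(1,1,1); h0:-4=+1→(0,1,1)*; h1:-1=-1→(4,0,1); h2:-1=-1→(4,1,0)
ply 2, X at (0,1,1) | h1:-1=-1→(0,0,1)*; h2:-1=-1→(0,1,0)
ply 3, O at (0,0,1) | h2:-1=+1→(0,0,0)*
ply 4: (0,0,0) is terminal -1 (X); from (4,1,1) depth 6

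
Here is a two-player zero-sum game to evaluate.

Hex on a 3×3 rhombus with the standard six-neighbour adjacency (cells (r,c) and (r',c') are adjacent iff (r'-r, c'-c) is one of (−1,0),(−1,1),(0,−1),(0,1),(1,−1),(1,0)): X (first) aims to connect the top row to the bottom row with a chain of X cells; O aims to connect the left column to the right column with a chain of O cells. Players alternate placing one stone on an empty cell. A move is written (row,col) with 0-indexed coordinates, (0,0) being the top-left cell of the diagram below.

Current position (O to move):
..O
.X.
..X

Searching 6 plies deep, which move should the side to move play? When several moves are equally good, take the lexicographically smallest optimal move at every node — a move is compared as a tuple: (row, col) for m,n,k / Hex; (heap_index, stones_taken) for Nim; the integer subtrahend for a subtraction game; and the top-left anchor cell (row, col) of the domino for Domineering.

O's best at [..O/.X./..X]: (0,1)

[..O/.X./..X] O move#1: (0,0):-1/O.O/.X./..X, (0,1):+1/.OO/.X./..X*, (1,0):-1/..O/OX./..X, (1,2):-1/..O/.XO/..X, (2,0):-1/..O/.X./O.X, (2,1):-1/..O/.X./.OX
[.OO/.X./..X] X move#2: (0,0):-1/XOO/.X./..X*, (1,0):-1/.OO/XX./..X, (1,2):-1/.OO/.XX/..X, (2,0):-1/.OO/.X./X.X, (2,1):-1/.OO/.X./.XX
[XOO/.X./..X] O move#3: (1,0):+1/XOO/OX./..X*, (1,2):-1/XOO/.XO/..X, (2,0):-1/XOO/.X./O.X, (2,1):-1/XOO/.X./.OX
[XOO/OX./..X] end (terminal -1, X#4); searched ..O/.X./..X to 6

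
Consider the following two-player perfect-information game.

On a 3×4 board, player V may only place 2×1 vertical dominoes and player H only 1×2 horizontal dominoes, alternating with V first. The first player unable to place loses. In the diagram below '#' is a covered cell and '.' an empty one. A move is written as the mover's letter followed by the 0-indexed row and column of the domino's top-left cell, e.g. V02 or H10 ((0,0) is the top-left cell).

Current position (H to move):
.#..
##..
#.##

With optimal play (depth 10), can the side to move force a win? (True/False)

[.#../##../#.##] H move#1: H02:+1/.###/##../#.##*, H12:+1/.#../####/#.##
[.###/##../#.##] end (terminal -1, V#2); searched .#../##../#.## to 10

H winning at [.#../##../#.##]: True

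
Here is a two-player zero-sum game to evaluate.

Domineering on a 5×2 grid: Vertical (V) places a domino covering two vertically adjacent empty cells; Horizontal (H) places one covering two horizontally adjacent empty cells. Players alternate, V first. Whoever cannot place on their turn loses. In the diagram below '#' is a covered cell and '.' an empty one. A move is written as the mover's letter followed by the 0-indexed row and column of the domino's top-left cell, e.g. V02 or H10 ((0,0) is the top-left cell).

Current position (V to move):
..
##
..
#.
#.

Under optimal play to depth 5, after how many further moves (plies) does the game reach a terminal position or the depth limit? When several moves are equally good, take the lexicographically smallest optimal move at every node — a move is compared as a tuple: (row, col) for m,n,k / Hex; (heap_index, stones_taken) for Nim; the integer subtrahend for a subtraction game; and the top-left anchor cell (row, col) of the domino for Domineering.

PV length from [../##/../#./#.]: 2 plies

[../##/../#./#.] V move#1: V21:-1/../##/.#/##/#.*, V31:-1/../##/../##/##
[../##/.#/##/#.] H move#2: H00:+1/##/##/.#/##/#.*
[##/##/.#/##/#.] end (terminal -1, V#3); searched ../##/../#./#. to 5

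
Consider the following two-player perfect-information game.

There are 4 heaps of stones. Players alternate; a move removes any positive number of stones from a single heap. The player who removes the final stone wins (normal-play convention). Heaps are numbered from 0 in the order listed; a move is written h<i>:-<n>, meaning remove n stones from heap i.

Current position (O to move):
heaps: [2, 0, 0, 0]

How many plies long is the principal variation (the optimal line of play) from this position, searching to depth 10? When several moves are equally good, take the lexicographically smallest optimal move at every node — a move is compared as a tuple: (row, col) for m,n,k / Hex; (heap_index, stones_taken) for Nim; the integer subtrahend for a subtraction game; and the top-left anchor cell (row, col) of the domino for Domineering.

[(2,0,0,0)] O move#1: h0:-1:-1/(1,0,0,0), h0:-2:+1/(0,0,0,0)*
[(0,0,0,0)] end (terminal -1, X#2); searched (2,0,0,0) to 10

PV length from [(2,0,0,0)]: 1 ply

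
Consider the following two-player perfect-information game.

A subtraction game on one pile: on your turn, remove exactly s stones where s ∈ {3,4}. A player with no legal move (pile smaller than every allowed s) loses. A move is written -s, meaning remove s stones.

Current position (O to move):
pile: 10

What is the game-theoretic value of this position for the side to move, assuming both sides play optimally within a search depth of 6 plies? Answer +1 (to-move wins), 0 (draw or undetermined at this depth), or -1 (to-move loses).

value(10, O) = +1

p1 O@[10]: -3[7]+1* -4[6]-1
p2 X@[7]: -3[4]-1* -4[3]-1
p3 O@[4]: -3[1]+1* -4[0]+1
p4 X@[1] terminal -1; root [10] d6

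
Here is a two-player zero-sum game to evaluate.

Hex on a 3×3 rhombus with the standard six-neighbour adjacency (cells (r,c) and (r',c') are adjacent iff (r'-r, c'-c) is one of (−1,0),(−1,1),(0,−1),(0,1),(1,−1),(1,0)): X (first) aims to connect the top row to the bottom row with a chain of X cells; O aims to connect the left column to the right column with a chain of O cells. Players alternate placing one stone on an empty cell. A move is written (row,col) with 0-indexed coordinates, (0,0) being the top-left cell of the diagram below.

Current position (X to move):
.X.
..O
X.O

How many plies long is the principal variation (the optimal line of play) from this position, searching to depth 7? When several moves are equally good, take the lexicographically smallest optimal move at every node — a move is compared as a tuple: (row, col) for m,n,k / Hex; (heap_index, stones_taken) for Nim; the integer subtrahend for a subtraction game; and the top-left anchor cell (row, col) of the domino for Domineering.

PV length from [.X./..O/X.O]: 3 plies

p1 X@[.X./..O/X.O]: (0,0)[XX./..O/X.O]+1* (0,2)[.XX/..O/X.O]+1 (1,0)[.X./X.O/X.O]+1 (1,1)[.X./.XO/X.O]+1 (2,1)[.X./..O/XXO]+1
p2 O@[XX./..O/X.O]: (0,2)[XXO/..O/X.O]-1* (1,0)[XX./O.O/X.O]-1 (1,1)[XX./.OO/X.O]-1 (2,1)[XX./..O/XOO]-1
p3 X@[XXO/..O/X.O]: (1,0)[XXO/X.O/X.O]+1* (1,1)[XXO/.XO/X.O]+1 (2,1)[XXO/..O/XXO]+1
p4 O@[XXO/X.O/X.O] terminal -1; root [.X./..O/X.O] d7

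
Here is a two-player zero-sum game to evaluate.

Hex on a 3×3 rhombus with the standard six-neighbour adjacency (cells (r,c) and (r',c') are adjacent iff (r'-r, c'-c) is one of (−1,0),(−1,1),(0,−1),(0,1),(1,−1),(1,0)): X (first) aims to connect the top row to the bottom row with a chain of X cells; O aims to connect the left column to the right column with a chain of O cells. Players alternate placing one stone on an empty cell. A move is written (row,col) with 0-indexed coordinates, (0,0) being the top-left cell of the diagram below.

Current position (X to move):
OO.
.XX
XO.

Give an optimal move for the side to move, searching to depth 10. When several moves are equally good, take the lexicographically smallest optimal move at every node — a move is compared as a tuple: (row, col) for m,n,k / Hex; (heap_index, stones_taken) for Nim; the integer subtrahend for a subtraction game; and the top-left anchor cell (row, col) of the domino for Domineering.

p1 X@[OO./.XX/XO.]: (0,2)[OOX/.XX/XO.]+1* (1,0)[OO./XXX/XO.]-1 (2,2)[OO./.XX/XOX]-1
p2 O@[OOX/.XX/XO.] terminal -1; root [OO./.XX/XO.] d10

X's best at [OO./.XX/XO.]: (0,2)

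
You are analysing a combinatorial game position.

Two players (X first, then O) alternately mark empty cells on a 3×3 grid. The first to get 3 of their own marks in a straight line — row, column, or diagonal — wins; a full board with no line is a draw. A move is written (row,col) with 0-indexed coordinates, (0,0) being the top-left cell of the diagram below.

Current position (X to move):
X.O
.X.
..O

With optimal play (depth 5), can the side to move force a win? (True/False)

X winning at [X.O/.X./..O]: False

ply 1, X at X.O/.X./..O | (0,1)=-1→XXO/.X./..O; (1,0)=-1→X.O/XX./..O; (1,2)=+0→X.O/.XX/..O*; (2,0)=-1→X.O/.X./X.O; (2,1)=-1→X.O/.X./.XO
ply 2, O at X.O/.XX/..O | (0,1)=-1→XOO/.XX/..O; (1,0)=+0→X.O/OXX/..O*; (2,0)=-1→X.O/.XX/O.O; (2,1)=-1→X.O/.XX/.OO
ply 3, X at X.O/OXX/..O | (0,1)=+0→XXO/OXX/..O*; (2,0)=+0→X.O/OXX/X.O; (2,1)=+0→X.O/OXX/.XO
ply 4, O at XXO/OXX/..O | (2,0)=-1→XXO/OXX/O.O; (2,1)=+0→XXO/OXX/.OO*
ply 5, X at XXO/OXX/.OO | (2,0)=+0→XXO/OXX/XOO*
ply 6: XXO/OXX/XOO is terminal +0 (O); from X.O/.X./..O depth 5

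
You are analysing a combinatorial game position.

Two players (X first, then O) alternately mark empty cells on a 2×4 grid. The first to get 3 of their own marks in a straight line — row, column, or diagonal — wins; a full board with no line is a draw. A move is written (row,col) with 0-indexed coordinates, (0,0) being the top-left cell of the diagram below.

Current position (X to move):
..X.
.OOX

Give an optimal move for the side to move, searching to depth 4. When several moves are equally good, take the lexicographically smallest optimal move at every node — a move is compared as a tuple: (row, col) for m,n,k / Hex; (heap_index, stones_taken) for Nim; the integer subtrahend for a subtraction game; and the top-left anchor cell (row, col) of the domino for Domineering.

X's best at [..X./.OOX]: (1,0)

[..X./.OOX] X move#1: (0,0):-1/X.X./.OOX, (0,1):-1/.XX./.OOX, (0,3):-1/..XX/.OOX, (1,0):+0/..X./XOOX*
[..X./XOOX] O move#2: (0,0):+0/O.X./XOOX*, (0,1):+0/.OX./XOOX, (0,3):+0/..XO/XOOX
[O.X./XOOX] X move#3: (0,1):+0/OXX./XOOX*, (0,3):+0/O.XX/XOOX
[OXX./XOOX] O move#4: (0,3):+0/OXXO/XOOX*
[OXXO/XOOX] end (terminal +0, X#5); searched ..X./.OOX to 4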